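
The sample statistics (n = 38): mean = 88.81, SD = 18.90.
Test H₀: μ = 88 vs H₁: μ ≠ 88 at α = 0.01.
One-sample t-test:
H₀: μ = 88
H₁: μ ≠ 88
df = n - 1 = 37
t = (x̄ - μ₀) / (s/√n) = (88.81 - 88) / (18.90/√38) = 0.264
p-value = 0.7931

Since p-value > α = 0.01, we fail to reject H₀.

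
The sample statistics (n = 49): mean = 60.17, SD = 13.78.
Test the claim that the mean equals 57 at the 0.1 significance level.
One-sample t-test:
H₀: μ = 57
H₁: μ ≠ 57
df = n - 1 = 48
t = (x̄ - μ₀) / (s/√n) = (60.17 - 57) / (13.78/√49) = 1.610
p-value = 0.1139

Since p-value > α = 0.1, we fail to reject H₀.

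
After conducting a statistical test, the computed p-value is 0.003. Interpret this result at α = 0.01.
Since p = 0.003 < α = 0.01, reject H₀.
There is sufficient evidence to reject the null hypothesis; the result is statistically significant at the 0.01 level.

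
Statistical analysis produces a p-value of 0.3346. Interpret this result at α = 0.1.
Since p = 0.3346 > α = 0.1, fail to reject H₀.
There is insufficient evidence to reject the null hypothesis; the result is not statistically significant at the 0.1 level.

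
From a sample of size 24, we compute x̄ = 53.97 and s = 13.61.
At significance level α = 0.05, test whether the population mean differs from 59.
One-sample t-test:
H₀: μ = 59
H₁: μ ≠ 59
df = n - 1 = 23
t = (x̄ - μ₀) / (s/√n) = (53.97 - 59) / (13.61/√24) = -1.811
p-value = 0.0833

Since p-value > α = 0.05, we fail to reject H₀.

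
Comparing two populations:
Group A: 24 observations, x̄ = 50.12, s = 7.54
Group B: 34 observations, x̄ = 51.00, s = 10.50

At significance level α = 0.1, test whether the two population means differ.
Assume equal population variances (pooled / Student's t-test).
Student's two-sample t-test (equal variances):
H₀: μ₁ = μ₂
H₁: μ₁ ≠ μ₂
df = n₁ + n₂ - 2 = 56
Pooled variance s_p² = [(n₁-1)s₁² + (n₂-1)s₂²] / (n₁ + n₂ - 2) = [(23)(7.54²) + (33)(10.50²)] / 56 = 88.3185
SE = √(s_p²(1/n₁ + 1/n₂)) = √(88.3185 × (1/24 + 1/34)) = 2.5055
t = (x̄₁ - x̄₂) / SE = (50.12 - 51.00) / 2.5055 = -0.88 / 2.5055 = -0.351
p-value = 0.7267

Since p-value > α = 0.1, we fail to reject H₀.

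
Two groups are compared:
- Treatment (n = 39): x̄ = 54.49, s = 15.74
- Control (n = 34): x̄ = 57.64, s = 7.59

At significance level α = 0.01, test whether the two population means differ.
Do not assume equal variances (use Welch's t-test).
Welch's two-sample t-test:
H₀: μ₁ = μ₂
H₁: μ₁ ≠ μ₂
s₁²/n₁ = 15.74²/39 = 6.3525,  s₂²/n₂ = 7.59²/34 = 1.6944
SE = √(s₁²/n₁ + s₂²/n₂) = √(6.3525 + 1.6944) = 2.8367
df (Welch-Satterthwaite) = (s₁²/n₁ + s₂²/n₂)² / [(s₁²/n₁)²/(n₁-1) + (s₂²/n₂)²/(n₂-1)] ≈ 56.36
t = (x̄₁ - x̄₂) / SE = (54.49 - 57.64) / 2.8367 = -3.15 / 2.8367 = -1.110
p-value = 0.2715

Since p-value > α = 0.01, we fail to reject H₀.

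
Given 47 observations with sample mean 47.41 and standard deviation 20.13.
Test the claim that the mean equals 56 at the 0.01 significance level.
One-sample t-test:
H₀: μ = 56
H₁: μ ≠ 56
df = n - 1 = 46
t = (x̄ - μ₀) / (s/√n) = (47.41 - 56) / (20.13/√47) = -2.925
p-value = 0.0053

Since p-value < α = 0.01, we reject H₀.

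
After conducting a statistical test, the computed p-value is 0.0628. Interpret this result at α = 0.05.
Since p = 0.0628 > α = 0.05, fail to reject H₀.
There is insufficient evidence to reject the null hypothesis; the result is not statistically significant at the 0.05 level.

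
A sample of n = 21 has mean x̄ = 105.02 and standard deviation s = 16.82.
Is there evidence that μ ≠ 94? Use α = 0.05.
One-sample t-test:
H₀: μ = 94
H₁: μ ≠ 94
df = n - 1 = 20
t = (x̄ - μ₀) / (s/√n) = (105.02 - 94) / (16.82/√21) = 3.002
p-value = 0.0070

Since p-value < α = 0.05, we reject H₀.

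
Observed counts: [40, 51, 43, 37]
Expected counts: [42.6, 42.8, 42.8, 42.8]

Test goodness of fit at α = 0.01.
Chi-square goodness of fit test:
H₀: observed counts match expected distribution
H₁: observed counts differ from expected distribution
df = k - 1 = 3
χ² = Σ(O - E)²/E
   = (40 - 42.6)²/42.6 + (51 - 42.8)²/42.8 + (43 - 42.8)²/42.8 + (37 - 42.8)²/42.8
   = 0.159 + 1.571 + 0.001 + 0.786
   = 2.52
p-value = 0.4723

Since p-value > α = 0.01, we fail to reject H₀.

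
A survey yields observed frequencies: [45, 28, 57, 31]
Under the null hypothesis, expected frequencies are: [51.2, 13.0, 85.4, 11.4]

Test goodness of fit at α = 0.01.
Chi-square goodness of fit test:
H₀: observed counts match expected distribution
H₁: observed counts differ from expected distribution
df = k - 1 = 3
χ² = Σ(O - E)²/E
   = (45 - 51.2)²/51.2 + (28 - 13.0)²/13.0 + (57 - 85.4)²/85.4 + (31 - 11.4)²/11.4
   = 0.751 + 17.308 + 9.444 + 33.698
   = 61.20
p-value < 0.0001

Since p-value < α = 0.01, we reject H₀.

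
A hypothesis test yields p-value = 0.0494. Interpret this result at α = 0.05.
Since p = 0.0494 < α = 0.05, reject H₀.
There is sufficient evidence to reject the null hypothesis; the result is statistically significant at the 0.05 level.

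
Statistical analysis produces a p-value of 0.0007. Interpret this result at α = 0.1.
Since p = 0.0007 < α = 0.1, reject H₀.
There is sufficient evidence to reject the null hypothesis; the result is statistically significant at the 0.1 level.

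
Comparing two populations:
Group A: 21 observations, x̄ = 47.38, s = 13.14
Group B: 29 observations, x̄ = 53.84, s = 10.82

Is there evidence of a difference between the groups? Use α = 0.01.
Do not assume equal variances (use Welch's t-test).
Welch's two-sample t-test:
H₀: μ₁ = μ₂
H₁: μ₁ ≠ μ₂
s₁²/n₁ = 13.14²/21 = 8.2219,  s₂²/n₂ = 10.82²/29 = 4.0370
SE = √(s₁²/n₁ + s₂²/n₂) = √(8.2219 + 4.0370) = 3.5013
df (Welch-Satterthwaite) = (s₁²/n₁ + s₂²/n₂)² / [(s₁²/n₁)²/(n₁-1) + (s₂²/n₂)²/(n₂-1)] ≈ 37.93
t = (x̄₁ - x̄₂) / SE = (47.38 - 53.84) / 3.5013 = -6.46 / 3.5013 = -1.845
p-value = 0.0728

Since p-value > α = 0.01, we fail to reject H₀.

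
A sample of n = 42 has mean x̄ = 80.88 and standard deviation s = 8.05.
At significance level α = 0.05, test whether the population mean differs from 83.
One-sample t-test:
H₀: μ = 83
H₁: μ ≠ 83
df = n - 1 = 41
t = (x̄ - μ₀) / (s/√n) = (80.88 - 83) / (8.05/√42) = -1.707
p-value = 0.0954

Since p-value > α = 0.05, we fail to reject H₀.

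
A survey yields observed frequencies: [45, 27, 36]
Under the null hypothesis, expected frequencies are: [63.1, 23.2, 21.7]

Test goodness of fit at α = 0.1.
Chi-square goodness of fit test:
H₀: observed counts match expected distribution
H₁: observed counts differ from expected distribution
df = k - 1 = 2
χ² = Σ(O - E)²/E
   = (45 - 63.1)²/63.1 + (27 - 23.2)²/23.2 + (36 - 21.7)²/21.7
   = 5.192 + 0.622 + 9.424
   = 15.24
p-value = 0.0005

Since p-value < α = 0.1, we reject H₀.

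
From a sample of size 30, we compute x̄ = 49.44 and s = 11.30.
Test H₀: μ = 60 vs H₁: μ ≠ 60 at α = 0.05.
One-sample t-test:
H₀: μ = 60
H₁: μ ≠ 60
df = n - 1 = 29
t = (x̄ - μ₀) / (s/√n) = (49.44 - 60) / (11.30/√30) = -5.119
p-value < 0.0001

Since p-value < α = 0.05, we reject H₀.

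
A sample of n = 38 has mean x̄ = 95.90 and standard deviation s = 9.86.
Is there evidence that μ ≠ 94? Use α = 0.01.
One-sample t-test:
H₀: μ = 94
H₁: μ ≠ 94
df = n - 1 = 37
t = (x̄ - μ₀) / (s/√n) = (95.90 - 94) / (9.86/√38) = 1.188
p-value = 0.2425

Since p-value > α = 0.01, we fail to reject H₀.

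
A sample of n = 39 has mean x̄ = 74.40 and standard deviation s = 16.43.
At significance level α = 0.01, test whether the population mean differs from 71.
One-sample t-test:
H₀: μ = 71
H₁: μ ≠ 71
df = n - 1 = 38
t = (x̄ - μ₀) / (s/√n) = (74.40 - 71) / (16.43/√39) = 1.292
p-value = 0.2040

Since p-value > α = 0.01, we fail to reject H₀.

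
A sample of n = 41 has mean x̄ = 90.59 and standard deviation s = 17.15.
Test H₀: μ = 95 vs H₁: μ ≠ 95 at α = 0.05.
One-sample t-test:
H₀: μ = 95
H₁: μ ≠ 95
df = n - 1 = 40
t = (x̄ - μ₀) / (s/√n) = (90.59 - 95) / (17.15/√41) = -1.647
p-value = 0.1075

Since p-value > α = 0.05, we fail to reject H₀.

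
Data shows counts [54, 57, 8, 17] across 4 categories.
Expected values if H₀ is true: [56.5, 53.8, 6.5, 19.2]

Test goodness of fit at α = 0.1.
Chi-square goodness of fit test:
H₀: observed counts match expected distribution
H₁: observed counts differ from expected distribution
df = k - 1 = 3
χ² = Σ(O - E)²/E
   = (54 - 56.5)²/56.5 + (57 - 53.8)²/53.8 + (8 - 6.5)²/6.5 + (17 - 19.2)²/19.2
   = 0.111 + 0.190 + 0.346 + 0.252
   = 0.90
p-value = 0.8256

Since p-value > α = 0.1, we fail to reject H₀.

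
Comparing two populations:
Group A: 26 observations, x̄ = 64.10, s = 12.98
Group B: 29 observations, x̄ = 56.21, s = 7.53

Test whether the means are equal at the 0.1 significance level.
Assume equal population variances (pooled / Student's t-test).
Student's two-sample t-test (equal variances):
H₀: μ₁ = μ₂
H₁: μ₁ ≠ μ₂
df = n₁ + n₂ - 2 = 53
Pooled variance s_p² = [(n₁-1)s₁² + (n₂-1)s₂²] / (n₁ + n₂ - 2) = [(25)(12.98²) + (28)(7.53²)] / 53 = 109.4271
SE = √(s_p²(1/n₁ + 1/n₂)) = √(109.4271 × (1/26 + 1/29)) = 2.8253
t = (x̄₁ - x̄₂) / SE = (64.10 - 56.21) / 2.8253 = 7.89 / 2.8253 = 2.793
p-value = 0.0073

Since p-value < α = 0.1, we reject H₀.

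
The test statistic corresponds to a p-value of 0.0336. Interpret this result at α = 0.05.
Since p = 0.0336 < α = 0.05, reject H₀.
There is sufficient evidence to reject the null hypothesis; the result is statistically significant at the 0.05 level.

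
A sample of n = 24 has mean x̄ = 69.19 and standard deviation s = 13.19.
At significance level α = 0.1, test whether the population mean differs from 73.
One-sample t-test:
H₀: μ = 73
H₁: μ ≠ 73
df = n - 1 = 23
t = (x̄ - μ₀) / (s/√n) = (69.19 - 73) / (13.19/√24) = -1.415
p-value = 0.1704

Since p-value > α = 0.1, we fail to reject H₀.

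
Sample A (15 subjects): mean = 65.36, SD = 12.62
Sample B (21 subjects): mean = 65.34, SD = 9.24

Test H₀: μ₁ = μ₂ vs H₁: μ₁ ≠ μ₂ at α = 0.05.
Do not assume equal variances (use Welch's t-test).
Welch's two-sample t-test:
H₀: μ₁ = μ₂
H₁: μ₁ ≠ μ₂
s₁²/n₁ = 12.62²/15 = 10.6176,  s₂²/n₂ = 9.24²/21 = 4.0656
SE = √(s₁²/n₁ + s₂²/n₂) = √(10.6176 + 4.0656) = 3.8319
df (Welch-Satterthwaite) = (s₁²/n₁ + s₂²/n₂)² / [(s₁²/n₁)²/(n₁-1) + (s₂²/n₂)²/(n₂-1)] ≈ 24.28
t = (x̄₁ - x̄₂) / SE = (65.36 - 65.34) / 3.8319 = 0.02 / 3.8319 = 0.005
p-value = 0.9959

Since p-value > α = 0.05, we fail to reject H₀.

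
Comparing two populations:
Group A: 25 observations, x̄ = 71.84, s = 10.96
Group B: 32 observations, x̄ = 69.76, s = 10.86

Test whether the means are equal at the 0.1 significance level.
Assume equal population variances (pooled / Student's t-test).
Student's two-sample t-test (equal variances):
H₀: μ₁ = μ₂
H₁: μ₁ ≠ μ₂
df = n₁ + n₂ - 2 = 55
Pooled variance s_p² = [(n₁-1)s₁² + (n₂-1)s₂²] / (n₁ + n₂ - 2) = [(24)(10.96²) + (31)(10.86²)] / 55 = 118.8917
SE = √(s_p²(1/n₁ + 1/n₂)) = √(118.8917 × (1/25 + 1/32)) = 2.9105
t = (x̄₁ - x̄₂) / SE = (71.84 - 69.76) / 2.9105 = 2.08 / 2.9105 = 0.715
p-value = 0.4778

Since p-value > α = 0.1, we fail to reject H₀.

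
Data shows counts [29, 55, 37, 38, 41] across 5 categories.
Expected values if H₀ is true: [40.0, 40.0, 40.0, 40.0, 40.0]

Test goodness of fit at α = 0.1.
Chi-square goodness of fit test:
H₀: observed counts match expected distribution
H₁: observed counts differ from expected distribution
df = k - 1 = 4
χ² = Σ(O - E)²/E
   = (29 - 40.0)²/40.0 + (55 - 40.0)²/40.0 + (37 - 40.0)²/40.0 + (38 - 40.0)²/40.0 + (41 - 40.0)²/40.0
   = 3.025 + 5.625 + 0.225 + 0.100 + 0.025
   = 9.00
p-value = 0.0611

Since p-value < α = 0.1, we reject H₀.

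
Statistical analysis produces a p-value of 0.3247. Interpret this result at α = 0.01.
Since p = 0.3247 > α = 0.01, fail to reject H₀.
There is insufficient evidence to reject the null hypothesis; the result is not statistically significant at the 0.01 level.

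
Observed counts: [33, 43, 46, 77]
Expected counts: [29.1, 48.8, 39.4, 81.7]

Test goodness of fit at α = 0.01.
Chi-square goodness of fit test:
H₀: observed counts match expected distribution
H₁: observed counts differ from expected distribution
df = k - 1 = 3
χ² = Σ(O - E)²/E
   = (33 - 29.1)²/29.1 + (43 - 48.8)²/48.8 + (46 - 39.4)²/39.4 + (77 - 81.7)²/81.7
   = 0.523 + 0.689 + 1.106 + 0.270
   = 2.59
p-value = 0.4596

Since p-value > α = 0.01, we fail to reject H₀.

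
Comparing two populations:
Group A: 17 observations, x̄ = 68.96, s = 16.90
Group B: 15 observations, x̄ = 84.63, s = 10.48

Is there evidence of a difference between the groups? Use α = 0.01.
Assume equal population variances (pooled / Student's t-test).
Student's two-sample t-test (equal variances):
H₀: μ₁ = μ₂
H₁: μ₁ ≠ μ₂
df = n₁ + n₂ - 2 = 30
Pooled variance s_p² = [(n₁-1)s₁² + (n₂-1)s₂²] / (n₁ + n₂ - 2) = [(16)(16.90²) + (14)(10.48²)] / 30 = 203.5795
SE = √(s_p²(1/n₁ + 1/n₂)) = √(203.5795 × (1/17 + 1/15)) = 5.0544
t = (x̄₁ - x̄₂) / SE = (68.96 - 84.63) / 5.0544 = -15.67 / 5.0544 = -3.100
p-value = 0.0042

Since p-value < α = 0.01, we reject H₀.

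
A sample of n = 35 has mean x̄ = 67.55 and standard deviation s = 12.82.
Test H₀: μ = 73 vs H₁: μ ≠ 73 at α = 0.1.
One-sample t-test:
H₀: μ = 73
H₁: μ ≠ 73
df = n - 1 = 34
t = (x̄ - μ₀) / (s/√n) = (67.55 - 73) / (12.82/√35) = -2.515
p-value = 0.0168

Since p-value < α = 0.1, we reject H₀.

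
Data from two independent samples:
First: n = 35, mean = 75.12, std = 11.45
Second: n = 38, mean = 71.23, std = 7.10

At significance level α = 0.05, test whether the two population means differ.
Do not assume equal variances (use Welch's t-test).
Welch's two-sample t-test:
H₀: μ₁ = μ₂
H₁: μ₁ ≠ μ₂
s₁²/n₁ = 11.45²/35 = 3.7458,  s₂²/n₂ = 7.10²/38 = 1.3266
SE = √(s₁²/n₁ + s₂²/n₂) = √(3.7458 + 1.3266) = 2.2522
df (Welch-Satterthwaite) = (s₁²/n₁ + s₂²/n₂)² / [(s₁²/n₁)²/(n₁-1) + (s₂²/n₂)²/(n₂-1)] ≈ 55.90
t = (x̄₁ - x̄₂) / SE = (75.12 - 71.23) / 2.2522 = 3.89 / 2.2522 = 1.727
p-value = 0.0897

Since p-value > α = 0.05, we fail to reject H₀.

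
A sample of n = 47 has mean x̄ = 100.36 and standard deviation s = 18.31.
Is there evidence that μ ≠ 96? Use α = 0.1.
One-sample t-test:
H₀: μ = 96
H₁: μ ≠ 96
df = n - 1 = 46
t = (x̄ - μ₀) / (s/√n) = (100.36 - 96) / (18.31/√47) = 1.632
p-value = 0.1094

Since p-value > α = 0.1, we fail to reject H₀.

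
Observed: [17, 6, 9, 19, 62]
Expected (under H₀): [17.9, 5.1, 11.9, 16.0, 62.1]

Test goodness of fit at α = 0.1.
Chi-square goodness of fit test:
H₀: observed counts match expected distribution
H₁: observed counts differ from expected distribution
df = k - 1 = 4
χ² = Σ(O - E)²/E
   = (17 - 17.9)²/17.9 + (6 - 5.1)²/5.1 + (9 - 11.9)²/11.9 + (19 - 16.0)²/16.0 + (62 - 62.1)²/62.1
   = 0.045 + 0.159 + 0.707 + 0.562 + 0.000
   = 1.47
p-value = 0.8313

Since p-value > α = 0.1, we fail to reject H₀.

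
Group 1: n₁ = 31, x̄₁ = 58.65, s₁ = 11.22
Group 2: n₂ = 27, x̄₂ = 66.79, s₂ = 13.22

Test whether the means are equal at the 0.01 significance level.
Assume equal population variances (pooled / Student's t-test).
Student's two-sample t-test (equal variances):
H₀: μ₁ = μ₂
H₁: μ₁ ≠ μ₂
df = n₁ + n₂ - 2 = 56
Pooled variance s_p² = [(n₁-1)s₁² + (n₂-1)s₂²] / (n₁ + n₂ - 2) = [(30)(11.22²) + (26)(13.22²)] / 56 = 148.5827
SE = √(s_p²(1/n₁ + 1/n₂)) = √(148.5827 × (1/31 + 1/27)) = 3.2087
t = (x̄₁ - x̄₂) / SE = (58.65 - 66.79) / 3.2087 = -8.14 / 3.2087 = -2.537
p-value = 0.0140

Since p-value > α = 0.01, we fail to reject H₀.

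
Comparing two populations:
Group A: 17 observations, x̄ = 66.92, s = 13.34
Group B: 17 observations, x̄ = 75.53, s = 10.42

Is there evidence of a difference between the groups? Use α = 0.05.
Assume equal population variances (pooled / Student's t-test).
Student's two-sample t-test (equal variances):
H₀: μ₁ = μ₂
H₁: μ₁ ≠ μ₂
df = n₁ + n₂ - 2 = 32
Pooled variance s_p² = [(n₁-1)s₁² + (n₂-1)s₂²] / (n₁ + n₂ - 2) = [(16)(13.34²) + (16)(10.42²)] / 32 = 143.2660
SE = √(s_p²(1/n₁ + 1/n₂)) = √(143.2660 × (1/17 + 1/17)) = 4.1055
t = (x̄₁ - x̄₂) / SE = (66.92 - 75.53) / 4.1055 = -8.61 / 4.1055 = -2.097
p-value = 0.0440

Since p-value < α = 0.05, we reject H₀.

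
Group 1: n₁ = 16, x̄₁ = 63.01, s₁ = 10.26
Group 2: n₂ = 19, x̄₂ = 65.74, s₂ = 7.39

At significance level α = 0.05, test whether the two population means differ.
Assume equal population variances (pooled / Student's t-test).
Student's two-sample t-test (equal variances):
H₀: μ₁ = μ₂
H₁: μ₁ ≠ μ₂
df = n₁ + n₂ - 2 = 33
Pooled variance s_p² = [(n₁-1)s₁² + (n₂-1)s₂²] / (n₁ + n₂ - 2) = [(15)(10.26²) + (18)(7.39²)] / 33 = 77.6373
SE = √(s_p²(1/n₁ + 1/n₂)) = √(77.6373 × (1/16 + 1/19)) = 2.9897
t = (x̄₁ - x̄₂) / SE = (63.01 - 65.74) / 2.9897 = -2.73 / 2.9897 = -0.913
p-value = 0.3678

Since p-value > α = 0.05, we fail to reject H₀.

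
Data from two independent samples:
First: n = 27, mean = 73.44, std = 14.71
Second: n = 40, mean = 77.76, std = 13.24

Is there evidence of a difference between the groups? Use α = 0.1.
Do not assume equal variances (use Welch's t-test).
Welch's two-sample t-test:
H₀: μ₁ = μ₂
H₁: μ₁ ≠ μ₂
s₁²/n₁ = 14.71²/27 = 8.0142,  s₂²/n₂ = 13.24²/40 = 4.3824
SE = √(s₁²/n₁ + s₂²/n₂) = √(8.0142 + 4.3824) = 3.5209
df (Welch-Satterthwaite) = (s₁²/n₁ + s₂²/n₂)² / [(s₁²/n₁)²/(n₁-1) + (s₂²/n₂)²/(n₂-1)] ≈ 51.87
t = (x̄₁ - x̄₂) / SE = (73.44 - 77.76) / 3.5209 = -4.32 / 3.5209 = -1.227
p-value = 0.2254

Since p-value > α = 0.1, we fail to reject H₀.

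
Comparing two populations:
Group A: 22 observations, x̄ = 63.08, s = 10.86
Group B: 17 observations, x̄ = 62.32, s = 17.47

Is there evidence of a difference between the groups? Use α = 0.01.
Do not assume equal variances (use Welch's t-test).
Welch's two-sample t-test:
H₀: μ₁ = μ₂
H₁: μ₁ ≠ μ₂
s₁²/n₁ = 10.86²/22 = 5.3609,  s₂²/n₂ = 17.47²/17 = 17.9530
SE = √(s₁²/n₁ + s₂²/n₂) = √(5.3609 + 17.9530) = 4.8284
df (Welch-Satterthwaite) = (s₁²/n₁ + s₂²/n₂)² / [(s₁²/n₁)²/(n₁-1) + (s₂²/n₂)²/(n₂-1)] ≈ 25.27
t = (x̄₁ - x̄₂) / SE = (63.08 - 62.32) / 4.8284 = 0.76 / 4.8284 = 0.157
p-value = 0.8762

Since p-value > α = 0.01, we fail to reject H₀.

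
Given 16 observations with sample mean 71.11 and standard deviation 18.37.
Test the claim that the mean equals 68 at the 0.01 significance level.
One-sample t-test:
H₀: μ = 68
H₁: μ ≠ 68
df = n - 1 = 15
t = (x̄ - μ₀) / (s/√n) = (71.11 - 68) / (18.37/√16) = 0.677
p-value = 0.5086

Since p-value > α = 0.01, we fail to reject H₀.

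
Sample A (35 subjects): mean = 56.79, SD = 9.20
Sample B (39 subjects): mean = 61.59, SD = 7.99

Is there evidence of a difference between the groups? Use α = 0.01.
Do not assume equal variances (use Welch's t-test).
Welch's two-sample t-test:
H₀: μ₁ = μ₂
H₁: μ₁ ≠ μ₂
s₁²/n₁ = 9.20²/35 = 2.4183,  s₂²/n₂ = 7.99²/39 = 1.6369
SE = √(s₁²/n₁ + s₂²/n₂) = √(2.4183 + 1.6369) = 2.0138
df (Welch-Satterthwaite) = (s₁²/n₁ + s₂²/n₂)² / [(s₁²/n₁)²/(n₁-1) + (s₂²/n₂)²/(n₂-1)] ≈ 67.81
t = (x̄₁ - x̄₂) / SE = (56.79 - 61.59) / 2.0138 = -4.80 / 2.0138 = -2.384
p-value = 0.0200

Since p-value > α = 0.01, we fail to reject H₀.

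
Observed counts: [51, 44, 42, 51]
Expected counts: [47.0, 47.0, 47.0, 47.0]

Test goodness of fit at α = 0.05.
Chi-square goodness of fit test:
H₀: observed counts match expected distribution
H₁: observed counts differ from expected distribution
df = k - 1 = 3
χ² = Σ(O - E)²/E
   = (51 - 47.0)²/47.0 + (44 - 47.0)²/47.0 + (42 - 47.0)²/47.0 + (51 - 47.0)²/47.0
   = 0.340 + 0.191 + 0.532 + 0.340
   = 1.40
p-value = 0.7045

Since p-value > α = 0.05, we fail to reject H₀.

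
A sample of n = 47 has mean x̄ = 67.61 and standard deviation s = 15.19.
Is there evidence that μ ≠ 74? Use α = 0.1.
One-sample t-test:
H₀: μ = 74
H₁: μ ≠ 74
df = n - 1 = 46
t = (x̄ - μ₀) / (s/√n) = (67.61 - 74) / (15.19/√47) = -2.884
p-value = 0.0060

Since p-value < α = 0.1, we reject H₀.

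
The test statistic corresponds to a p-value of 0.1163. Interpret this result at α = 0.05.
Since p = 0.1163 > α = 0.05, fail to reject H₀.
There is insufficient evidence to reject the null hypothesis; the result is not statistically significant at the 0.05 level.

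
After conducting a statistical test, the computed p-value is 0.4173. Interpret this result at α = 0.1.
Since p = 0.4173 > α = 0.1, fail to reject H₀.
There is insufficient evidence to reject the null hypothesis; the result is not statistically significant at the 0.1 level.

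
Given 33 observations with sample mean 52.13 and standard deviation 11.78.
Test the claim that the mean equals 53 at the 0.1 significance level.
One-sample t-test:
H₀: μ = 53
H₁: μ ≠ 53
df = n - 1 = 32
t = (x̄ - μ₀) / (s/√n) = (52.13 - 53) / (11.78/√33) = -0.424
p-value = 0.6742

Since p-value > α = 0.1, we fail to reject H₀.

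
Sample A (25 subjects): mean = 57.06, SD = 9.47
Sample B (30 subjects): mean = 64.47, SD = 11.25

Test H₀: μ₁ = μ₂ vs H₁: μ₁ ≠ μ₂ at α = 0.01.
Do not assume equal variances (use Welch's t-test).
Welch's two-sample t-test:
H₀: μ₁ = μ₂
H₁: μ₁ ≠ μ₂
s₁²/n₁ = 9.47²/25 = 3.5872,  s₂²/n₂ = 11.25²/30 = 4.2188
SE = √(s₁²/n₁ + s₂²/n₂) = √(3.5872 + 4.2188) = 2.7939
df (Welch-Satterthwaite) = (s₁²/n₁ + s₂²/n₂)² / [(s₁²/n₁)²/(n₁-1) + (s₂²/n₂)²/(n₂-1)] ≈ 52.99
t = (x̄₁ - x̄₂) / SE = (57.06 - 64.47) / 2.7939 = -7.41 / 2.7939 = -2.652
p-value = 0.0105

Since p-value > α = 0.01, we fail to reject H₀.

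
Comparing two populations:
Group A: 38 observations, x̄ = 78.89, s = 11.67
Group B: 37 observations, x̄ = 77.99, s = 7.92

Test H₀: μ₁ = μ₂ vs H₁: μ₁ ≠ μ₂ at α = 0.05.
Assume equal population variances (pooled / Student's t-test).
Student's two-sample t-test (equal variances):
H₀: μ₁ = μ₂
H₁: μ₁ ≠ μ₂
df = n₁ + n₂ - 2 = 73
Pooled variance s_p² = [(n₁-1)s₁² + (n₂-1)s₂²] / (n₁ + n₂ - 2) = [(37)(11.67²) + (36)(7.92²)] / 73 = 99.9608
SE = √(s_p²(1/n₁ + 1/n₂)) = √(99.9608 × (1/38 + 1/37)) = 2.3092
t = (x̄₁ - x̄₂) / SE = (78.89 - 77.99) / 2.3092 = 0.90 / 2.3092 = 0.390
p-value = 0.6979

Since p-value > α = 0.05, we fail to reject H₀.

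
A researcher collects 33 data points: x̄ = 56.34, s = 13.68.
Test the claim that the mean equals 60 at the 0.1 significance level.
One-sample t-test:
H₀: μ = 60
H₁: μ ≠ 60
df = n - 1 = 32
t = (x̄ - μ₀) / (s/√n) = (56.34 - 60) / (13.68/√33) = -1.537
p-value = 0.1341

Since p-value > α = 0.1, we fail to reject H₀.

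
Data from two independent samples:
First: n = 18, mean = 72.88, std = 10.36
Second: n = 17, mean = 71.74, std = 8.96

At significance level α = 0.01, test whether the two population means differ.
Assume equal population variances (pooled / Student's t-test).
Student's two-sample t-test (equal variances):
H₀: μ₁ = μ₂
H₁: μ₁ ≠ μ₂
df = n₁ + n₂ - 2 = 33
Pooled variance s_p² = [(n₁-1)s₁² + (n₂-1)s₂²] / (n₁ + n₂ - 2) = [(17)(10.36²) + (16)(8.96²)] / 33 = 94.2154
SE = √(s_p²(1/n₁ + 1/n₂)) = √(94.2154 × (1/18 + 1/17)) = 3.2827
t = (x̄₁ - x̄₂) / SE = (72.88 - 71.74) / 3.2827 = 1.14 / 3.2827 = 0.347
p-value = 0.7306

Since p-value > α = 0.01, we fail to reject H₀.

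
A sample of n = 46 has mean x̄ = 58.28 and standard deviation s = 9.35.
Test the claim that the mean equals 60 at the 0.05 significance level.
One-sample t-test:
H₀: μ = 60
H₁: μ ≠ 60
df = n - 1 = 45
t = (x̄ - μ₀) / (s/√n) = (58.28 - 60) / (9.35/√46) = -1.248
p-value = 0.2186

Since p-value > α = 0.05, we fail to reject H₀.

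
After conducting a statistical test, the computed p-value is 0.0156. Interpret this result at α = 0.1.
Since p = 0.0156 < α = 0.1, reject H₀.
There is sufficient evidence to reject the null hypothesis; the result is statistically significant at the 0.1 level.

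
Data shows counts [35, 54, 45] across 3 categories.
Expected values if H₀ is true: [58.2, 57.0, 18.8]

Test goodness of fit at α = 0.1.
Chi-square goodness of fit test:
H₀: observed counts match expected distribution
H₁: observed counts differ from expected distribution
df = k - 1 = 2
χ² = Σ(O - E)²/E
   = (35 - 58.2)²/58.2 + (54 - 57.0)²/57.0 + (45 - 18.8)²/18.8
   = 9.248 + 0.158 + 36.513
   = 45.92
p-value < 0.0001

Since p-value < α = 0.1, we reject H₀.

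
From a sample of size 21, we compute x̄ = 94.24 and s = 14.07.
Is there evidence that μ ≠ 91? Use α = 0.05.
One-sample t-test:
H₀: μ = 91
H₁: μ ≠ 91
df = n - 1 = 20
t = (x̄ - μ₀) / (s/√n) = (94.24 - 91) / (14.07/√21) = 1.055
p-value = 0.3039

Since p-value > α = 0.05, we fail to reject H₀.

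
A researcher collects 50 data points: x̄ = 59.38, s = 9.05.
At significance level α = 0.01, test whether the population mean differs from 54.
One-sample t-test:
H₀: μ = 54
H₁: μ ≠ 54
df = n - 1 = 49
t = (x̄ - μ₀) / (s/√n) = (59.38 - 54) / (9.05/√50) = 4.204
p-value = 0.0001

Since p-value < α = 0.01, we reject H₀.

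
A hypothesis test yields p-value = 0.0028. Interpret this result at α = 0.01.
Since p = 0.0028 < α = 0.01, reject H₀.
There is sufficient evidence to reject the null hypothesis; the result is statistically significant at the 0.01 level.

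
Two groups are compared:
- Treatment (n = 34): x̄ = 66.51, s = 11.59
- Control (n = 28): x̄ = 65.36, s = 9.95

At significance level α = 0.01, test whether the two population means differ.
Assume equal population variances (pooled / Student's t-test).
Student's two-sample t-test (equal variances):
H₀: μ₁ = μ₂
H₁: μ₁ ≠ μ₂
df = n₁ + n₂ - 2 = 60
Pooled variance s_p² = [(n₁-1)s₁² + (n₂-1)s₂²] / (n₁ + n₂ - 2) = [(33)(11.59²) + (27)(9.95²)] / 60 = 118.4316
SE = √(s_p²(1/n₁ + 1/n₂)) = √(118.4316 × (1/34 + 1/28)) = 2.7772
t = (x̄₁ - x̄₂) / SE = (66.51 - 65.36) / 2.7772 = 1.15 / 2.7772 = 0.414
p-value = 0.6803

Since p-value > α = 0.01, we fail to reject H₀.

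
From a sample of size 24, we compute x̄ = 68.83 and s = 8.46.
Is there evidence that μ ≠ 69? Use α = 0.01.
One-sample t-test:
H₀: μ = 69
H₁: μ ≠ 69
df = n - 1 = 23
t = (x̄ - μ₀) / (s/√n) = (68.83 - 69) / (8.46/√24) = -0.098
p-value = 0.9224

Since p-value > α = 0.01, we fail to reject H₀.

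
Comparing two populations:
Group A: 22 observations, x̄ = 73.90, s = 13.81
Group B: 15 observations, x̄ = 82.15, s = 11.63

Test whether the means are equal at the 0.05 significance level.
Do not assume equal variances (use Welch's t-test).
Welch's two-sample t-test:
H₀: μ₁ = μ₂
H₁: μ₁ ≠ μ₂
s₁²/n₁ = 13.81²/22 = 8.6689,  s₂²/n₂ = 11.63²/15 = 9.0171
SE = √(s₁²/n₁ + s₂²/n₂) = √(8.6689 + 9.0171) = 4.2055
df (Welch-Satterthwaite) = (s₁²/n₁ + s₂²/n₂)² / [(s₁²/n₁)²/(n₁-1) + (s₂²/n₂)²/(n₂-1)] ≈ 33.32
t = (x̄₁ - x̄₂) / SE = (73.90 - 82.15) / 4.2055 = -8.25 / 4.2055 = -1.962
p-value = 0.0582

Since p-value > α = 0.05, we fail to reject H₀.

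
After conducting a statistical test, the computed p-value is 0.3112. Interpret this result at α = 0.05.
Since p = 0.3112 > α = 0.05, fail to reject H₀.
There is insufficient evidence to reject the null hypothesis; the result is not statistically significant at the 0.05 level.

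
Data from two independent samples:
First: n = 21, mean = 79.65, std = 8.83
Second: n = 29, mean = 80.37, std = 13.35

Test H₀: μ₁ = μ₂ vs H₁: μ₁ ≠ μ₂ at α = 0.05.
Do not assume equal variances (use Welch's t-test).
Welch's two-sample t-test:
H₀: μ₁ = μ₂
H₁: μ₁ ≠ μ₂
s₁²/n₁ = 8.83²/21 = 3.7128,  s₂²/n₂ = 13.35²/29 = 6.1456
SE = √(s₁²/n₁ + s₂²/n₂) = √(3.7128 + 6.1456) = 3.1398
df (Welch-Satterthwaite) = (s₁²/n₁ + s₂²/n₂)² / [(s₁²/n₁)²/(n₁-1) + (s₂²/n₂)²/(n₂-1)] ≈ 47.69
t = (x̄₁ - x̄₂) / SE = (79.65 - 80.37) / 3.1398 = -0.72 / 3.1398 = -0.229
p-value = 0.8196

Since p-value > α = 0.05, we fail to reject H₀.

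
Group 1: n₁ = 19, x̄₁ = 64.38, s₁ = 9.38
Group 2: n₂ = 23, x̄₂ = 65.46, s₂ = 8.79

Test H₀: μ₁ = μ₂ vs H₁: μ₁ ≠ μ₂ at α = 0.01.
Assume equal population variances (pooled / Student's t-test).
Student's two-sample t-test (equal variances):
H₀: μ₁ = μ₂
H₁: μ₁ ≠ μ₂
df = n₁ + n₂ - 2 = 40
Pooled variance s_p² = [(n₁-1)s₁² + (n₂-1)s₂²] / (n₁ + n₂ - 2) = [(18)(9.38²) + (22)(8.79²)] / 40 = 82.0882
SE = √(s_p²(1/n₁ + 1/n₂)) = √(82.0882 × (1/19 + 1/23)) = 2.8088
t = (x̄₁ - x̄₂) / SE = (64.38 - 65.46) / 2.8088 = -1.08 / 2.8088 = -0.385
p-value = 0.7026

Since p-value > α = 0.01, we fail to reject H₀.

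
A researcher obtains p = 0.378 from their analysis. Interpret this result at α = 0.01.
Since p = 0.378 > α = 0.01, fail to reject H₀.
There is insufficient evidence to reject the null hypothesis; the result is not statistically significant at the 0.01 level.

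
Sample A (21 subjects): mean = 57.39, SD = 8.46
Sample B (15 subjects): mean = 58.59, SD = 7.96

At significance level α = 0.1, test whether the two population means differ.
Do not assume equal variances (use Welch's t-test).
Welch's two-sample t-test:
H₀: μ₁ = μ₂
H₁: μ₁ ≠ μ₂
s₁²/n₁ = 8.46²/21 = 3.4082,  s₂²/n₂ = 7.96²/15 = 4.2241
SE = √(s₁²/n₁ + s₂²/n₂) = √(3.4082 + 4.2241) = 2.7627
df (Welch-Satterthwaite) = (s₁²/n₁ + s₂²/n₂)² / [(s₁²/n₁)²/(n₁-1) + (s₂²/n₂)²/(n₂-1)] ≈ 31.40
t = (x̄₁ - x̄₂) / SE = (57.39 - 58.59) / 2.7627 = -1.20 / 2.7627 = -0.434
p-value = 0.6670

Since p-value > α = 0.1, we fail to reject H₀.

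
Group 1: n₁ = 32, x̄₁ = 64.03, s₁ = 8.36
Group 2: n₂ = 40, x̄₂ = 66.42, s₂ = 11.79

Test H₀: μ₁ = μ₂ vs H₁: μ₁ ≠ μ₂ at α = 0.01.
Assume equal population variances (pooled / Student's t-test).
Student's two-sample t-test (equal variances):
H₀: μ₁ = μ₂
H₁: μ₁ ≠ μ₂
df = n₁ + n₂ - 2 = 70
Pooled variance s_p² = [(n₁-1)s₁² + (n₂-1)s₂²] / (n₁ + n₂ - 2) = [(31)(8.36²) + (39)(11.79²)] / 70 = 108.3962
SE = √(s_p²(1/n₁ + 1/n₂)) = √(108.3962 × (1/32 + 1/40)) = 2.4693
t = (x̄₁ - x̄₂) / SE = (64.03 - 66.42) / 2.4693 = -2.39 / 2.4693 = -0.968
p-value = 0.3364

Since p-value > α = 0.01, we fail to reject H₀.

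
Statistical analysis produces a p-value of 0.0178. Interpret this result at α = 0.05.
Since p = 0.0178 < α = 0.05, reject H₀.
There is sufficient evidence to reject the null hypothesis; the result is statistically significant at the 0.05 level.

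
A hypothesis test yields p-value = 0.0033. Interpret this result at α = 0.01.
Since p = 0.0033 < α = 0.01, reject H₀.
There is sufficient evidence to reject the null hypothesis; the result is statistically significant at the 0.01 level.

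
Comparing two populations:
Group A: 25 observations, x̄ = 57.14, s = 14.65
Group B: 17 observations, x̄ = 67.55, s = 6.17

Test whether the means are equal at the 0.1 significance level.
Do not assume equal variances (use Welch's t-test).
Welch's two-sample t-test:
H₀: μ₁ = μ₂
H₁: μ₁ ≠ μ₂
s₁²/n₁ = 14.65²/25 = 8.5849,  s₂²/n₂ = 6.17²/17 = 2.2393
SE = √(s₁²/n₁ + s₂²/n₂) = √(8.5849 + 2.2393) = 3.2900
df (Welch-Satterthwaite) = (s₁²/n₁ + s₂²/n₂)² / [(s₁²/n₁)²/(n₁-1) + (s₂²/n₂)²/(n₂-1)] ≈ 34.62
t = (x̄₁ - x̄₂) / SE = (57.14 - 67.55) / 3.2900 = -10.41 / 3.2900 = -3.164
p-value = 0.0032

Since p-value < α = 0.1, we reject H₀.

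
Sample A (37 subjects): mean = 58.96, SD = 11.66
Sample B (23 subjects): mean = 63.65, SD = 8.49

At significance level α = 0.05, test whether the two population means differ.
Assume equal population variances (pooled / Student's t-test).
Student's two-sample t-test (equal variances):
H₀: μ₁ = μ₂
H₁: μ₁ ≠ μ₂
df = n₁ + n₂ - 2 = 58
Pooled variance s_p² = [(n₁-1)s₁² + (n₂-1)s₂²] / (n₁ + n₂ - 2) = [(36)(11.66²) + (22)(8.49²)] / 58 = 111.7270
SE = √(s_p²(1/n₁ + 1/n₂)) = √(111.7270 × (1/37 + 1/23)) = 2.8067
t = (x̄₁ - x̄₂) / SE = (58.96 - 63.65) / 2.8067 = -4.69 / 2.8067 = -1.671
p-value = 0.1001

Since p-value > α = 0.05, we fail to reject H₀.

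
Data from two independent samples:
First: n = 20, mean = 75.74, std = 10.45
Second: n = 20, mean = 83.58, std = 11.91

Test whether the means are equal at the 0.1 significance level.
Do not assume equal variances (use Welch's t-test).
Welch's two-sample t-test:
H₀: μ₁ = μ₂
H₁: μ₁ ≠ μ₂
s₁²/n₁ = 10.45²/20 = 5.4601,  s₂²/n₂ = 11.91²/20 = 7.0924
SE = √(s₁²/n₁ + s₂²/n₂) = √(5.4601 + 7.0924) = 3.5430
df (Welch-Satterthwaite) = (s₁²/n₁ + s₂²/n₂)² / [(s₁²/n₁)²/(n₁-1) + (s₂²/n₂)²/(n₂-1)] ≈ 37.37
t = (x̄₁ - x̄₂) / SE = (75.74 - 83.58) / 3.5430 = -7.84 / 3.5430 = -2.213
p-value = 0.0331

Since p-value < α = 0.1, we reject H₀.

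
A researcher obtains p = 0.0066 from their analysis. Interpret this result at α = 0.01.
Since p = 0.0066 < α = 0.01, reject H₀.
There is sufficient evidence to reject the null hypothesis; the result is statistically significant at the 0.01 level.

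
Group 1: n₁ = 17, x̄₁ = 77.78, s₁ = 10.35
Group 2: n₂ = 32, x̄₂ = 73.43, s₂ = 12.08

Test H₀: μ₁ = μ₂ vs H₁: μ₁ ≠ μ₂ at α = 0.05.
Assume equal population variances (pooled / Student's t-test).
Student's two-sample t-test (equal variances):
H₀: μ₁ = μ₂
H₁: μ₁ ≠ μ₂
df = n₁ + n₂ - 2 = 47
Pooled variance s_p² = [(n₁-1)s₁² + (n₂-1)s₂²] / (n₁ + n₂ - 2) = [(16)(10.35²) + (31)(12.08²)] / 47 = 132.7166
SE = √(s_p²(1/n₁ + 1/n₂)) = √(132.7166 × (1/17 + 1/32)) = 3.4575
t = (x̄₁ - x̄₂) / SE = (77.78 - 73.43) / 3.4575 = 4.35 / 3.4575 = 1.258
p-value = 0.2146

Since p-value > α = 0.05, we fail to reject H₀.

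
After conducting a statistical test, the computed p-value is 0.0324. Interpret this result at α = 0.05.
Since p = 0.0324 < α = 0.05, reject H₀.
There is sufficient evidence to reject the null hypothesis; the result is statistically significant at the 0.05 level.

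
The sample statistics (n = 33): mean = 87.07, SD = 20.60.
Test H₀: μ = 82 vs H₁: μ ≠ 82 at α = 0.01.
One-sample t-test:
H₀: μ = 82
H₁: μ ≠ 82
df = n - 1 = 32
t = (x̄ - μ₀) / (s/√n) = (87.07 - 82) / (20.60/√33) = 1.414
p-value = 0.1671

Since p-value > α = 0.01, we fail to reject H₀.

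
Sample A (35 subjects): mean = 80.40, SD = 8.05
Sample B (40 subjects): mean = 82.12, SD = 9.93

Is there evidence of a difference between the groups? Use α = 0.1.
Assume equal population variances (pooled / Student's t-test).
Student's two-sample t-test (equal variances):
H₀: μ₁ = μ₂
H₁: μ₁ ≠ μ₂
df = n₁ + n₂ - 2 = 73
Pooled variance s_p² = [(n₁-1)s₁² + (n₂-1)s₂²] / (n₁ + n₂ - 2) = [(34)(8.05²) + (39)(9.93²)] / 73 = 82.8613
SE = √(s_p²(1/n₁ + 1/n₂)) = √(82.8613 × (1/35 + 1/40)) = 2.1069
t = (x̄₁ - x̄₂) / SE = (80.40 - 82.12) / 2.1069 = -1.72 / 2.1069 = -0.816
p-value = 0.4169

Since p-value > α = 0.1, we fail to reject H₀.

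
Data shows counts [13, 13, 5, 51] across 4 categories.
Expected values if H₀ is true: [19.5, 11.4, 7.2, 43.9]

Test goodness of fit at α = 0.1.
Chi-square goodness of fit test:
H₀: observed counts match expected distribution
H₁: observed counts differ from expected distribution
df = k - 1 = 3
χ² = Σ(O - E)²/E
   = (13 - 19.5)²/19.5 + (13 - 11.4)²/11.4 + (5 - 7.2)²/7.2 + (51 - 43.9)²/43.9
   = 2.167 + 0.225 + 0.672 + 1.148
   = 4.21
p-value = 0.2395

Since p-value > α = 0.1, we fail to reject H₀.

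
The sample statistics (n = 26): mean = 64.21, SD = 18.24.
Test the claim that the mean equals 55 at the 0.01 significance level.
One-sample t-test:
H₀: μ = 55
H₁: μ ≠ 55
df = n - 1 = 25
t = (x̄ - μ₀) / (s/√n) = (64.21 - 55) / (18.24/√26) = 2.575
p-value = 0.0163

Since p-value > α = 0.01, we fail to reject H₀.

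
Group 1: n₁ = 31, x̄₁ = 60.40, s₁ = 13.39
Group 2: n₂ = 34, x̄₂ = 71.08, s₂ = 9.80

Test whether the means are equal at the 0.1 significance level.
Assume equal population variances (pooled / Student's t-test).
Student's two-sample t-test (equal variances):
H₀: μ₁ = μ₂
H₁: μ₁ ≠ μ₂
df = n₁ + n₂ - 2 = 63
Pooled variance s_p² = [(n₁-1)s₁² + (n₂-1)s₂²] / (n₁ + n₂ - 2) = [(30)(13.39²) + (33)(9.80²)] / 63 = 135.6839
SE = √(s_p²(1/n₁ + 1/n₂)) = √(135.6839 × (1/31 + 1/34)) = 2.8927
t = (x̄₁ - x̄₂) / SE = (60.40 - 71.08) / 2.8927 = -10.68 / 2.8927 = -3.692
p-value = 0.0005

Since p-value < α = 0.1, we reject H₀.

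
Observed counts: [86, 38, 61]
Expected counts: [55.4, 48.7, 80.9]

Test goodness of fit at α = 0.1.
Chi-square goodness of fit test:
H₀: observed counts match expected distribution
H₁: observed counts differ from expected distribution
df = k - 1 = 2
χ² = Σ(O - E)²/E
   = (86 - 55.4)²/55.4 + (38 - 48.7)²/48.7 + (61 - 80.9)²/80.9
   = 16.902 + 2.351 + 4.895
   = 24.15
p-value < 0.0001

Since p-value < α = 0.1, we reject H₀.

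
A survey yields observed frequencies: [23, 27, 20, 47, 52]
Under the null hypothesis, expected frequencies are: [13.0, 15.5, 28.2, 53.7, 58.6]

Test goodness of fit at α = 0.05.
Chi-square goodness of fit test:
H₀: observed counts match expected distribution
H₁: observed counts differ from expected distribution
df = k - 1 = 4
χ² = Σ(O - E)²/E
   = (23 - 13.0)²/13.0 + (27 - 15.5)²/15.5 + (20 - 28.2)²/28.2 + (47 - 53.7)²/53.7 + (52 - 58.6)²/58.6
   = 7.692 + 8.532 + 2.384 + 0.836 + 0.743
   = 20.19
p-value = 0.0005

Since p-value < α = 0.05, we reject H₀.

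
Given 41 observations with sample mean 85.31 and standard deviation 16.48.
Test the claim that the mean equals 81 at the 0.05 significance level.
One-sample t-test:
H₀: μ = 81
H₁: μ ≠ 81
df = n - 1 = 40
t = (x̄ - μ₀) / (s/√n) = (85.31 - 81) / (16.48/√41) = 1.675
p-value = 0.1018

Since p-value > α = 0.05, we fail to reject H₀.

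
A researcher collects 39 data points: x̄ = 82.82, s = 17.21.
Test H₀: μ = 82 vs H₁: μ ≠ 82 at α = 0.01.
One-sample t-test:
H₀: μ = 82
H₁: μ ≠ 82
df = n - 1 = 38
t = (x̄ - μ₀) / (s/√n) = (82.82 - 82) / (17.21/√39) = 0.298
p-value = 0.7677

Since p-value > α = 0.01, we fail to reject H₀.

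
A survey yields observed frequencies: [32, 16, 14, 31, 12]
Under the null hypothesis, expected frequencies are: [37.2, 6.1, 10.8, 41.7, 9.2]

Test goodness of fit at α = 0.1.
Chi-square goodness of fit test:
H₀: observed counts match expected distribution
H₁: observed counts differ from expected distribution
df = k - 1 = 4
χ² = Σ(O - E)²/E
   = (32 - 37.2)²/37.2 + (16 - 6.1)²/6.1 + (14 - 10.8)²/10.8 + (31 - 41.7)²/41.7 + (12 - 9.2)²/9.2
   = 0.727 + 16.067 + 0.948 + 2.746 + 0.852
   = 21.34
p-value = 0.0003

Since p-value < α = 0.1, we reject H₀.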